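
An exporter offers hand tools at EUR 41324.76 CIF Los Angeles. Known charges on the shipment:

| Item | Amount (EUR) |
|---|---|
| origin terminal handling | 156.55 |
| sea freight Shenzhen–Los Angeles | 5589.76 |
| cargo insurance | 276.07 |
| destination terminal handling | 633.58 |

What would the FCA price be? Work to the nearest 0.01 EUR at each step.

FCA price: EUR 35302.38

Not relevant to the conversion: destination terminal — on the buyer under both terms; not part of either seller's price.
From CIF to FCA, the seller no longer bears: origin terminal, freight, insurance.
FCA price = 41324.76 − 156.55 − 5589.76 − 276.07 = 35302.38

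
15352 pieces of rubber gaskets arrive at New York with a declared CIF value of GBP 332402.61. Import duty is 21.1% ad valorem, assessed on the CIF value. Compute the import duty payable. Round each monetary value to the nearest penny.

Import duty: GBP 70136.95

Import duty = 332402.61 × 21.1% = 70136.95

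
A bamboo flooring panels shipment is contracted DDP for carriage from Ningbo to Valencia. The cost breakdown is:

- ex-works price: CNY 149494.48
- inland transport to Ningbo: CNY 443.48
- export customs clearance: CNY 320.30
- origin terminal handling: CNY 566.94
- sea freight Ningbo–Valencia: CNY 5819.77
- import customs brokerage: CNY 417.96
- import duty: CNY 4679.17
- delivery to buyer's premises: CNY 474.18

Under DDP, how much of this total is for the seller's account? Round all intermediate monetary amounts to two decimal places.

DDP: the seller bears all costs including import duty.
Seller's account: goods 149494.48 + inland to port 443.48 + export clearance 320.30 + origin terminal 566.94 + freight 5819.77 + brokerage 417.96 + duty 4679.17 + delivery 474.18 = 162216.28
Buyer's account: 0.00

Seller's account: CNY 162216.28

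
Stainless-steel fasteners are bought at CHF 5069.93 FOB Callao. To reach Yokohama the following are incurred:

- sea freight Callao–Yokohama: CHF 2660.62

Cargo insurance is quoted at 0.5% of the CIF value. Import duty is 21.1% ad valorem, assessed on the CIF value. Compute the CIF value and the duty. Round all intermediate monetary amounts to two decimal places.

Let C be the CIF value. C = FOB price + freight + 0.5% × C
C − 0.5% × C = 5069.93 + 2660.62
0.995 × C = 7730.55
C = 7730.55 / 0.995 = 7769.40
Insurance premium = 0.5% × 7769.40 = 38.85
Import duty = 7769.40 × 21.1% = 1639.34

CIF value: CHF 7769.40; import duty: CHF 1639.34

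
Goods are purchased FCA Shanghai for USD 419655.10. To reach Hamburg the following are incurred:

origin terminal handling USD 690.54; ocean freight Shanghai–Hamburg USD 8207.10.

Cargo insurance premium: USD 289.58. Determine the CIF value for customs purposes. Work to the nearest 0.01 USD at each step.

CIF = FCA price + pre-shipment costs + freight + insurance
CIF = 419655.10 + 690.54 + 8207.10 + 289.58 = 428842.32

CIF value: USD 428842.32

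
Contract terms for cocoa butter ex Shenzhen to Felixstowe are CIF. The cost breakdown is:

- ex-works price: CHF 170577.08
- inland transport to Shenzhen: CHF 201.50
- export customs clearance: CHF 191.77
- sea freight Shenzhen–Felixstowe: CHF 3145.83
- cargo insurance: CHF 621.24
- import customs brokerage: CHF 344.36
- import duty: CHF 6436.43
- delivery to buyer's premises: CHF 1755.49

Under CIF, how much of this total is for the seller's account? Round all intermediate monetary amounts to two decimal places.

Seller's account: CHF 174737.42

CIF: the seller pays costs through ocean freight and marine insurance to the destination port.
Seller's account: goods 170577.08 + inland to port 201.50 + export clearance 191.77 + freight 3145.83 + insurance 621.24 = 174737.42
Buyer's account: brokerage 344.36 + duty 6436.43 + delivery 1755.49 = 8536.28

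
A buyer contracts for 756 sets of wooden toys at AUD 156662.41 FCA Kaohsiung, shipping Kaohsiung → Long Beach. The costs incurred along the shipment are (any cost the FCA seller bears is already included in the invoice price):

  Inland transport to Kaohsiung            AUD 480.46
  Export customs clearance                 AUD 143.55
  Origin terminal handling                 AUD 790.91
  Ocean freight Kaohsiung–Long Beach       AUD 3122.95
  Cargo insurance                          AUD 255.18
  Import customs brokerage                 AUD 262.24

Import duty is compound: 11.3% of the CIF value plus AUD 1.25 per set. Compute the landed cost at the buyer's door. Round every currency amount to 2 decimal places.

FCA: the seller delivers export-cleared goods to the carrier; the buyer bears costs from that point.
Already in the invoice (seller's account under FCA): inland to port, export clearance — exclude.
CIF value = FCA price + origin terminal + freight + insurance = 156662.41 + 790.91 + 3122.95 + 255.18 = 160831.45
Ad valorem component: 160831.45 × 11.3% = 18173.95
Specific component: 756 × 1.25 = 945.00
Import duty = 18173.95 + 945.00 = 19118.95
Buyer bears: origin terminal 790.91 + freight 3122.95 + insurance 255.18 + brokerage 262.24 + duty 19118.95 = 23550.23
Landed cost = invoice 156662.41 + 23550.23 = 180212.64

Total landed cost: AUD 180212.64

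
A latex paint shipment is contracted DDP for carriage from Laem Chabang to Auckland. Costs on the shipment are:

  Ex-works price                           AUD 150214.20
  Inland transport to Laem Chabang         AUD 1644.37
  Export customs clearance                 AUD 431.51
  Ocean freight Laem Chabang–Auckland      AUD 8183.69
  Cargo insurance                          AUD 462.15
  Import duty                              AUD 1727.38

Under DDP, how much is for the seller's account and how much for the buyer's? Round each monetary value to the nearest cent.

DDP: the seller bears all costs including import duty.
Seller's account: goods 150214.20 + inland to port 1644.37 + export clearance 431.51 + freight 8183.69 + insurance 462.15 + duty 1727.38 = 162663.30
Buyer's account: 0.00

Seller: AUD 162663.30; buyer: AUD 0.00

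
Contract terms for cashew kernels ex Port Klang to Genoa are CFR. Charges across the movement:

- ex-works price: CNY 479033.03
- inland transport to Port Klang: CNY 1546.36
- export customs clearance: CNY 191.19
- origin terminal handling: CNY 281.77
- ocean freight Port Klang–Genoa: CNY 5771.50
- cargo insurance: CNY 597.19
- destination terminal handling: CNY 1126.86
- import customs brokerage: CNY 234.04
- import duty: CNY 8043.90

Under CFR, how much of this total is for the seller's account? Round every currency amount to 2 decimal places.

CFR: the seller pays costs through ocean freight to the destination port, but not insurance.
Seller's account: goods 479033.03 + inland to port 1546.36 + export clearance 191.19 + origin terminal 281.77 + freight 5771.50 = 486823.85
Buyer's account: insurance 597.19 + destination terminal 1126.86 + brokerage 234.04 + duty 8043.90 = 10001.99

Seller's account: CNY 486823.85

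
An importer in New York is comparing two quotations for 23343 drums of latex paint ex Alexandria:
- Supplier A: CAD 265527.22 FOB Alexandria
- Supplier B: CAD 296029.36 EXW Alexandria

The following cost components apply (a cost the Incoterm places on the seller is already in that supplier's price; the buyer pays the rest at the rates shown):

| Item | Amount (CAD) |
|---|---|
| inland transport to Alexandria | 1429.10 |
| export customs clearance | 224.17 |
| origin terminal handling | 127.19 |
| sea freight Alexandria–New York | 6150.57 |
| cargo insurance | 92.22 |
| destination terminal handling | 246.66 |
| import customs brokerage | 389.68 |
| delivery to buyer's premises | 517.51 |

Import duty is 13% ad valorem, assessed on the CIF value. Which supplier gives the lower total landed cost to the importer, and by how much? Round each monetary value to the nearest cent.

Supplier A is cheaper by CAD 36479.34

Supplier A (FOB):
CIF value = FOB price + freight + insurance = 265527.22 + 6150.57 + 92.22 = 271770.01
Import duty = 271770.01 × 13% = 35330.10
Buyer bears (A): 6150.57 + 92.22 + 246.66 + 389.68 + 517.51 = 7396.64
Landed cost (A) = invoice 265527.22 + 7396.64 + duty 35330.10 = 308253.96
Supplier B (EXW):
CIF value = EXW price + inland to port + export clearance + origin terminal + freight + insurance = 296029.36 + 1429.10 + 224.17 + 127.19 + 6150.57 + 92.22 = 304052.61
Import duty = 304052.61 × 13% = 39526.84
Buyer bears (B): 1429.10 + 224.17 + 127.19 + 6150.57 + 92.22 + 246.66 + 389.68 + 517.51 = 9177.10
Landed cost (B) = invoice 296029.36 + 9177.10 + duty 39526.84 = 344733.30
Difference = |308253.96 − 344733.30| = 36479.34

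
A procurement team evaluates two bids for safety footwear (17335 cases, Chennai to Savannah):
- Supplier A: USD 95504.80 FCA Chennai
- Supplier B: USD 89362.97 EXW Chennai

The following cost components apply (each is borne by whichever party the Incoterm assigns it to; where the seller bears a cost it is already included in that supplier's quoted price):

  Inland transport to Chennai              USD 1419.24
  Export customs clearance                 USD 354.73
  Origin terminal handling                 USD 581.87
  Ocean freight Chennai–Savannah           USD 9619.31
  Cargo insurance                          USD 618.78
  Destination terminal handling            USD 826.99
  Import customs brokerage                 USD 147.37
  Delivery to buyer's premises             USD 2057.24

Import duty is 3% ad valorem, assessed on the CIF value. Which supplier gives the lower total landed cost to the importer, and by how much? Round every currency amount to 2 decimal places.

Supplier A (FCA):
CIF value = FCA price + origin terminal + freight + insurance = 95504.80 + 581.87 + 9619.31 + 618.78 = 106324.76
Import duty = 106324.76 × 3% = 3189.74
Buyer bears (A): 581.87 + 9619.31 + 618.78 + 826.99 + 147.37 + 2057.24 = 13851.56
Landed cost (A) = invoice 95504.80 + 13851.56 + duty 3189.74 = 112546.10
Supplier B (EXW):
CIF value = EXW price + inland to port + export clearance + origin terminal + freight + insurance = 89362.97 + 1419.24 + 354.73 + 581.87 + 9619.31 + 618.78 = 101956.90
Import duty = 101956.90 × 3% = 3058.71
Buyer bears (B): 1419.24 + 354.73 + 581.87 + 9619.31 + 618.78 + 826.99 + 147.37 + 2057.24 = 15625.53
Landed cost (B) = invoice 89362.97 + 15625.53 + duty 3058.71 = 108047.21
Difference = |112546.10 − 108047.21| = 4498.89

Supplier B is cheaper by USD 4498.89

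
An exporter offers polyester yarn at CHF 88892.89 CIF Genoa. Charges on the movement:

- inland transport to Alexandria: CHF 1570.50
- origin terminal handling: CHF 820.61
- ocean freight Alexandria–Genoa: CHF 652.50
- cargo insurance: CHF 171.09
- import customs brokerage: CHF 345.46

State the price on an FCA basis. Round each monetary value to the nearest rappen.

FCA price: CHF 87248.69

Not relevant to the conversion: inland to port — on the seller under both CIF and FCA; already in the CIF price and stays in the FCA price. brokerage — on the buyer under both terms; not part of either seller's price.
From CIF to FCA, the seller no longer bears: origin terminal, freight, insurance.
FCA price = 88892.89 − 820.61 − 652.50 − 171.09 = 87248.69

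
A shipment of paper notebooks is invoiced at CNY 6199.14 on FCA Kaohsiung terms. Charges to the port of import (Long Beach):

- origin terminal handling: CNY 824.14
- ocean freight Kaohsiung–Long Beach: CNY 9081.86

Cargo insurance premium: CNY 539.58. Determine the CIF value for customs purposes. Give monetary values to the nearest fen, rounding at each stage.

CIF value: CNY 16644.72

CIF = FCA price + pre-shipment costs + freight + insurance
CIF = 6199.14 + 824.14 + 9081.86 + 539.58 = 16644.72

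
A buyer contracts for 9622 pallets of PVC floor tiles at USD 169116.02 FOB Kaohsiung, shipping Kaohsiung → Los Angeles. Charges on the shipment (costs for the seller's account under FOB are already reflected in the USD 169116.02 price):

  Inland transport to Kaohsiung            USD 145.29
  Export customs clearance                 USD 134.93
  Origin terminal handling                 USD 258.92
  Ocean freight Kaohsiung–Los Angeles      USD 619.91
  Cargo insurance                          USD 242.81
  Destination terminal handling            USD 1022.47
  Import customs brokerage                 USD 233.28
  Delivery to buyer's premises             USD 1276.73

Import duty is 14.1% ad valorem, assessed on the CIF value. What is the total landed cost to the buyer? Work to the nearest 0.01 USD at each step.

Total landed cost: USD 196478.22

FOB: the seller bears costs until goods are on board at the origin port; the buyer bears freight, insurance and all costs thereafter.
Already in the invoice (seller's account under FOB): inland to port, export clearance, origin terminal — exclude.
CIF value = FOB price + freight + insurance = 169116.02 + 619.91 + 242.81 = 169978.74
Import duty = 169978.74 × 14.1% = 23967.00
Buyer bears: freight 619.91 + insurance 242.81 + destination terminal 1022.47 + brokerage 233.28 + delivery 1276.73 + duty 23967.00 = 27362.20
Landed cost = invoice 169116.02 + 27362.20 = 196478.22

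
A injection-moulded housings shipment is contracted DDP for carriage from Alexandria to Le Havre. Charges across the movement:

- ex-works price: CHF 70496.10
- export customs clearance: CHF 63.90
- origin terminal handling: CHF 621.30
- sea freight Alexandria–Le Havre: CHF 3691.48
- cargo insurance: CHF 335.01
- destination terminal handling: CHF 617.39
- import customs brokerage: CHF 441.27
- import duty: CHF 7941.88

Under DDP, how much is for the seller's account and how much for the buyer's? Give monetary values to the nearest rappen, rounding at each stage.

Seller: CHF 84208.33; buyer: CHF 0.00

DDP: the seller bears all costs including import duty.
Seller's account: goods 70496.10 + export clearance 63.90 + origin terminal 621.30 + freight 3691.48 + insurance 335.01 + destination terminal 617.39 + brokerage 441.27 + duty 7941.88 = 84208.33
Buyer's account: 0.00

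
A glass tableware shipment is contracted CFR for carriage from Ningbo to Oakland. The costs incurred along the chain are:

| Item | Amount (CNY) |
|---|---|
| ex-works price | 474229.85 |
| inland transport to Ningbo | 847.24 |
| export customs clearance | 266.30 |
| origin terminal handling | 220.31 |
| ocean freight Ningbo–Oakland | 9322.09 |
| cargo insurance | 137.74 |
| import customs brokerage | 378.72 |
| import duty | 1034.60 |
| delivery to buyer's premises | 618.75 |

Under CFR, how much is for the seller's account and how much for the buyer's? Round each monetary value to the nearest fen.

CFR: the seller pays costs through ocean freight to the destination port, but not insurance.
Seller's account: goods 474229.85 + inland to port 847.24 + export clearance 266.30 + origin terminal 220.31 + freight 9322.09 = 484885.79
Buyer's account: insurance 137.74 + brokerage 378.72 + duty 1034.60 + delivery 618.75 = 2169.81

Seller: CNY 484885.79; buyer: CNY 2169.81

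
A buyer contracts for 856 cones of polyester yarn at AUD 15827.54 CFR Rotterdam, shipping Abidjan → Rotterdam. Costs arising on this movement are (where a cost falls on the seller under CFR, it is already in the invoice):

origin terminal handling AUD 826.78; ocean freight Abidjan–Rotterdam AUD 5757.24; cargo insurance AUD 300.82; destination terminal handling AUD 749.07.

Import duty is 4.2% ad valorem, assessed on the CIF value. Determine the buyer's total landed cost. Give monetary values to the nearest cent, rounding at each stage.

Total landed cost: AUD 17554.82

CFR: the seller pays costs through ocean freight to the destination port, but not insurance.
Already in the invoice (seller's account under CFR): origin terminal, freight — exclude.
CIF value = CFR price + insurance = 15827.54 + 300.82 = 16128.36
Import duty = 16128.36 × 4.2% = 677.39
Buyer bears: insurance 300.82 + destination terminal 749.07 + duty 677.39 = 1727.28
Landed cost = invoice 15827.54 + 1727.28 = 17554.82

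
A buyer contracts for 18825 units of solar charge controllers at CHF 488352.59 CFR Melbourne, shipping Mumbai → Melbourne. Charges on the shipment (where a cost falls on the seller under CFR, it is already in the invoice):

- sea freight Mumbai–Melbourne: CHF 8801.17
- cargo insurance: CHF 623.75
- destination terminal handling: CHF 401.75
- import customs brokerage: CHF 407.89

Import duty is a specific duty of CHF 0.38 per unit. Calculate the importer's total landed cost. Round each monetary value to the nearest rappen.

Total landed cost: CHF 496939.48

CFR: the seller pays costs through ocean freight to the destination port, but not insurance.
Already in the invoice (seller's account under CFR): freight — exclude.
CIF value = CFR price + insurance = 488352.59 + 623.75 = 488976.34
Import duty = 18825 × 0.38 = 7153.50
Buyer bears: insurance 623.75 + destination terminal 401.75 + brokerage 407.89 + duty 7153.50 = 8586.89
Landed cost = invoice 488352.59 + 8586.89 = 496939.48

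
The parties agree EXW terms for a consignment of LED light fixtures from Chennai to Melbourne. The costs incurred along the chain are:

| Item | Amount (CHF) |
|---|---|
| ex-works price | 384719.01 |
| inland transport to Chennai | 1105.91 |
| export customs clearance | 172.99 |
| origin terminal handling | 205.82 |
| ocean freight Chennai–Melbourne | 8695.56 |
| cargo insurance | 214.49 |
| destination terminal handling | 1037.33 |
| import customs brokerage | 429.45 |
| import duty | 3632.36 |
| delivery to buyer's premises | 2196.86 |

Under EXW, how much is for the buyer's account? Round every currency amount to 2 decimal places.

EXW: the seller makes goods available at their premises; the buyer bears all onward costs.
Seller's account: goods 384719.01 = 384719.01
Buyer's account: inland to port 1105.91 + export clearance 172.99 + origin terminal 205.82 + freight 8695.56 + insurance 214.49 + destination terminal 1037.33 + brokerage 429.45 + duty 3632.36 + delivery 2196.86 = 17690.77

Buyer's account: CHF 17690.77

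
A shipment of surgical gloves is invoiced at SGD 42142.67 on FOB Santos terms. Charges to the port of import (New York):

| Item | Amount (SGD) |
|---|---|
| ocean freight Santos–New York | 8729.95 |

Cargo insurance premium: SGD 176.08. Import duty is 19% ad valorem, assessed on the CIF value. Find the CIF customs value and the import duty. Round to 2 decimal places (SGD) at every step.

CIF = FOB price + freight + insurance
CIF = 42142.67 + 8729.95 + 176.08 = 51048.70
Import duty = 51048.70 × 19% = 9699.25

CIF value: SGD 51048.70; import duty: SGD 9699.25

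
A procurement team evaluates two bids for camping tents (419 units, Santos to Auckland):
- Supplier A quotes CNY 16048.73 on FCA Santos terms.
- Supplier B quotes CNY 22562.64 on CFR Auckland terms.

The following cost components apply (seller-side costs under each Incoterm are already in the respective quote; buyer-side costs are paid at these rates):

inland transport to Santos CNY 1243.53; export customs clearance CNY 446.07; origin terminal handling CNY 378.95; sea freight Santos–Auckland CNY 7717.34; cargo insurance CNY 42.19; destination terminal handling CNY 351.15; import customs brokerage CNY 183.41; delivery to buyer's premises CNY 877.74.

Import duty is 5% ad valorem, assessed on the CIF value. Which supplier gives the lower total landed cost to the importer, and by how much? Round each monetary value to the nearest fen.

Supplier B is cheaper by CNY 1661.50

Supplier A (FCA):
CIF value = FCA price + origin terminal + freight + insurance = 16048.73 + 378.95 + 7717.34 + 42.19 = 24187.21
Import duty = 24187.21 × 5% = 1209.36
Buyer bears (A): 378.95 + 7717.34 + 42.19 + 351.15 + 183.41 + 877.74 = 9550.78
Landed cost (A) = invoice 16048.73 + 9550.78 + duty 1209.36 = 26808.87
Supplier B (CFR):
CIF value = CFR price + insurance = 22562.64 + 42.19 = 22604.83
Import duty = 22604.83 × 5% = 1130.24
Buyer bears (B): 42.19 + 351.15 + 183.41 + 877.74 = 1454.49
Landed cost (B) = invoice 22562.64 + 1454.49 + duty 1130.24 = 25147.37
Difference = |26808.87 − 25147.37| = 1661.50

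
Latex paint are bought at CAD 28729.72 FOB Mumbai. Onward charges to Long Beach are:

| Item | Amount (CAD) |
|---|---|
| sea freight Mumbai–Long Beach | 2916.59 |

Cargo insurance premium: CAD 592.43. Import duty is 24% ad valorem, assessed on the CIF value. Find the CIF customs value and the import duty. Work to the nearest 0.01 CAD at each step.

CIF = FOB price + freight + insurance
CIF = 28729.72 + 2916.59 + 592.43 = 32238.74
Import duty = 32238.74 × 24% = 7737.30

CIF value: CAD 32238.74; import duty: CAD 7737.30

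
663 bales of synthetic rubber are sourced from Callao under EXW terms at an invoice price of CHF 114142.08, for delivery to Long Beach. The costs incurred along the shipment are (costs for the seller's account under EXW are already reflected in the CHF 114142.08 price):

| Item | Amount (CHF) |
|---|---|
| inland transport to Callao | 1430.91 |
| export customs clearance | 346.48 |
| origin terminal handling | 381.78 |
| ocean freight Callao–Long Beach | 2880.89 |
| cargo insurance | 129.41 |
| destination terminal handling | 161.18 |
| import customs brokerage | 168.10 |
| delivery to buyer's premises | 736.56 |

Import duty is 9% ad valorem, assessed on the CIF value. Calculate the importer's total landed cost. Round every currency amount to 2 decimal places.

Total landed cost: CHF 131115.43

EXW: the seller makes goods available at their premises; the buyer bears all onward costs.
CIF value = EXW price + inland to port + export clearance + origin terminal + freight + insurance = 114142.08 + 1430.91 + 346.48 + 381.78 + 2880.89 + 129.41 = 119311.55
Import duty = 119311.55 × 9% = 10738.04
Buyer bears: inland to port 1430.91 + export clearance 346.48 + origin terminal 381.78 + freight 2880.89 + insurance 129.41 + destination terminal 161.18 + brokerage 168.10 + delivery 736.56 + duty 10738.04 = 16973.35
Landed cost = invoice 114142.08 + 16973.35 = 131115.43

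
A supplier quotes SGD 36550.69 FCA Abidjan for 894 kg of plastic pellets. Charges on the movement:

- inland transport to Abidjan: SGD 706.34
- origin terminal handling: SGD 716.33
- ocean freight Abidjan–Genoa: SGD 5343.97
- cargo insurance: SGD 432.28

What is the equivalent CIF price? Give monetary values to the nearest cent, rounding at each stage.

CIF price: SGD 43043.27

Not relevant to the conversion: inland to port — on the seller under both FCA and CIF; already in the FCA price and stays in the CIF price.
From FCA to CIF, the seller additionally bears: origin terminal, freight, insurance.
CIF price = 36550.69 + 716.33 + 5343.97 + 432.28 = 43043.27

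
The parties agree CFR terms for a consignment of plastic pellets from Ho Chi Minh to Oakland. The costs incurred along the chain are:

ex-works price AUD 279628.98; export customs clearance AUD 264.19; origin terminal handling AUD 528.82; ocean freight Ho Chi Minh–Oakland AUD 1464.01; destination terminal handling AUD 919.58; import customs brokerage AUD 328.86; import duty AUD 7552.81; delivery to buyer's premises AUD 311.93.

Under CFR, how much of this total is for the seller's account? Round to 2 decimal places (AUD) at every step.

Seller's account: AUD 281886.00

CFR: the seller pays costs through ocean freight to the destination port, but not insurance.
Seller's account: goods 279628.98 + export clearance 264.19 + origin terminal 528.82 + freight 1464.01 = 281886.00
Buyer's account: destination terminal 919.58 + brokerage 328.86 + duty 7552.81 + delivery 311.93 = 9113.18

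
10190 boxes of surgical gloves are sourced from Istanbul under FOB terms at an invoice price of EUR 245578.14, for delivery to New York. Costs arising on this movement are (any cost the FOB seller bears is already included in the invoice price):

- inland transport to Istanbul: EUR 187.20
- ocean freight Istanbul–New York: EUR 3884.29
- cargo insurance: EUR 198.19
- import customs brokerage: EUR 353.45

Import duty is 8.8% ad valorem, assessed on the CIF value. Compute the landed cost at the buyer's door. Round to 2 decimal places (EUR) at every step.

FOB: the seller bears costs until goods are on board at the origin port; the buyer bears freight, insurance and all costs thereafter.
Already in the invoice (seller's account under FOB): inland to port — exclude.
CIF value = FOB price + freight + insurance = 245578.14 + 3884.29 + 198.19 = 249660.62
Import duty = 249660.62 × 8.8% = 21970.13
Buyer bears: freight 3884.29 + insurance 198.19 + brokerage 353.45 + duty 21970.13 = 26406.06
Landed cost = invoice 245578.14 + 26406.06 = 271984.20

Total landed cost: EUR 271984.20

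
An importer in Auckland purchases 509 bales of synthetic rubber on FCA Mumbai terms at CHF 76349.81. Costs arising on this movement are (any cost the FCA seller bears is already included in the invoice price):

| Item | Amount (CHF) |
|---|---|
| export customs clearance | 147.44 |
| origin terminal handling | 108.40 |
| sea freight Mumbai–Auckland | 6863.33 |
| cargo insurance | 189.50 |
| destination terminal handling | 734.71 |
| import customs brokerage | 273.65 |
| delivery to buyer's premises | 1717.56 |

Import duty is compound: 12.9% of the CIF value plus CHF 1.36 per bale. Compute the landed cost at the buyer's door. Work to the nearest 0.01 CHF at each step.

FCA: the seller delivers export-cleared goods to the carrier; the buyer bears costs from that point.
Already in the invoice (seller's account under FCA): export clearance — exclude.
CIF value = FCA price + origin terminal + freight + insurance = 76349.81 + 108.40 + 6863.33 + 189.50 = 83511.04
Ad valorem component: 83511.04 × 12.9% = 10772.92
Specific component: 509 × 1.36 = 692.24
Import duty = 10772.92 + 692.24 = 11465.16
Buyer bears: origin terminal 108.40 + freight 6863.33 + insurance 189.50 + destination terminal 734.71 + brokerage 273.65 + delivery 1717.56 + duty 11465.16 = 21352.31
Landed cost = invoice 76349.81 + 21352.31 = 97702.12

Total landed cost: CHF 97702.12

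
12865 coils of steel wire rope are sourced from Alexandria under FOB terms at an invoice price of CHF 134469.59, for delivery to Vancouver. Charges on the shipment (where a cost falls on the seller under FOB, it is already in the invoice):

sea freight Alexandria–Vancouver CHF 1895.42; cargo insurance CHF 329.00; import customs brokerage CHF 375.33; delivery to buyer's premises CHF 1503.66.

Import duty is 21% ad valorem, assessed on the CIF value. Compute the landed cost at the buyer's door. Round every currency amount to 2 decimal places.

Total landed cost: CHF 167278.74

FOB: the seller bears costs until goods are on board at the origin port; the buyer bears freight, insurance and all costs thereafter.
CIF value = FOB price + freight + insurance = 134469.59 + 1895.42 + 329.00 = 136694.01
Import duty = 136694.01 × 21% = 28705.74
Buyer bears: freight 1895.42 + insurance 329.00 + brokerage 375.33 + delivery 1503.66 + duty 28705.74 = 32809.15
Landed cost = invoice 134469.59 + 32809.15 = 167278.74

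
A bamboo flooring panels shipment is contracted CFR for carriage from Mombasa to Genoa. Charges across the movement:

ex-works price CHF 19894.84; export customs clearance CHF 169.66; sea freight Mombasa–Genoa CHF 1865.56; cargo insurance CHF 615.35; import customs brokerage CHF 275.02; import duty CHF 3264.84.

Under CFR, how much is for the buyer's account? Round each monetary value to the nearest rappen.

CFR: the seller pays costs through ocean freight to the destination port, but not insurance.
Seller's account: goods 19894.84 + export clearance 169.66 + freight 1865.56 = 21930.06
Buyer's account: insurance 615.35 + brokerage 275.02 + duty 3264.84 = 4155.21

Buyer's account: CHF 4155.21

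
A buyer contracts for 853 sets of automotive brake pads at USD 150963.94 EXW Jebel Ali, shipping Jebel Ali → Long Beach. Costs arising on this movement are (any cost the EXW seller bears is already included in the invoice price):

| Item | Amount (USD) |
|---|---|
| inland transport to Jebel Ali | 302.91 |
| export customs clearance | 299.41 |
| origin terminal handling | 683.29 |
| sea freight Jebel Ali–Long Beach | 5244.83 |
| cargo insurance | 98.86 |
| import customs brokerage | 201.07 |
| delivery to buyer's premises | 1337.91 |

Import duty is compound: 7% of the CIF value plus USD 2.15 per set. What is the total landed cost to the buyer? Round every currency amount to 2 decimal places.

Total landed cost: USD 171997.70

EXW: the seller makes goods available at their premises; the buyer bears all onward costs.
CIF value = EXW price + inland to port + export clearance + origin terminal + freight + insurance = 150963.94 + 302.91 + 299.41 + 683.29 + 5244.83 + 98.86 = 157593.24
Ad valorem component: 157593.24 × 7% = 11031.53
Specific component: 853 × 2.15 = 1833.95
Import duty = 11031.53 + 1833.95 = 12865.48
Buyer bears: inland to port 302.91 + export clearance 299.41 + origin terminal 683.29 + freight 5244.83 + insurance 98.86 + brokerage 201.07 + delivery 1337.91 + duty 12865.48 = 21033.76
Landed cost = invoice 150963.94 + 21033.76 = 171997.70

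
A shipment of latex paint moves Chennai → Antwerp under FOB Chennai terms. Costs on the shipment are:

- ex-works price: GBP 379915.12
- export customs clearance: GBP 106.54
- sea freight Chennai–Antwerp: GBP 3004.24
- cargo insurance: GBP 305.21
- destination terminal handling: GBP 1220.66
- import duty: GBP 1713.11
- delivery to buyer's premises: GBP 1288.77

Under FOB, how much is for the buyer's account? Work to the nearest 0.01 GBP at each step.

FOB: the seller bears costs until goods are on board at the origin port; the buyer bears freight, insurance and all costs thereafter.
Seller's account: goods 379915.12 + export clearance 106.54 = 380021.66
Buyer's account: freight 3004.24 + insurance 305.21 + destination terminal 1220.66 + duty 1713.11 + delivery 1288.77 = 7531.99

Buyer's account: GBP 7531.99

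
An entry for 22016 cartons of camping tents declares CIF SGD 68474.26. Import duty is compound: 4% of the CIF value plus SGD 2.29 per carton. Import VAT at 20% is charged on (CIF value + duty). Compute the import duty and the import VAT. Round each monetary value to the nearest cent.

Import duty: SGD 53155.61; import VAT: SGD 24325.97

Ad valorem component: 68474.26 × 4% = 2738.97
Specific component: 22016 × 2.29 = 50416.64
Import duty = 2738.97 + 50416.64 = 53155.61
VAT base = CIF + duty = 68474.26 + 53155.61 = 121629.87
Import VAT = 121629.87 × 20% = 24325.97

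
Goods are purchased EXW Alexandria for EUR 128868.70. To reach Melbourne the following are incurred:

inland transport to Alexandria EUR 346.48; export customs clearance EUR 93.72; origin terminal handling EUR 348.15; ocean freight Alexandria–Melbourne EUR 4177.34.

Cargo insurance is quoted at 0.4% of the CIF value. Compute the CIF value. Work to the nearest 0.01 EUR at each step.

Let C be the CIF value. C = EXW price + pre-shipment costs + freight + 0.4% × C
C − 0.4% × C = 128868.70 + 346.48 + 93.72 + 348.15 + 4177.34
0.996 × C = 133834.39
C = 133834.39 / 0.996 = 134371.88
Insurance premium = 0.4% × 134371.88 = 537.49

CIF value: EUR 134371.88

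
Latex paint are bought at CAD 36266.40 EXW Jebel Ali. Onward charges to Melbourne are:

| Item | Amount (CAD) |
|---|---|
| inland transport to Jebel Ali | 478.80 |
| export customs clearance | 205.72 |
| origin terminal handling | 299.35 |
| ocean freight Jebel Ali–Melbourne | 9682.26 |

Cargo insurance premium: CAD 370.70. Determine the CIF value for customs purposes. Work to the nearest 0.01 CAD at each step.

CIF value: CAD 47303.23

CIF = EXW price + pre-shipment costs + freight + insurance
CIF = 36266.40 + 478.80 + 205.72 + 299.35 + 9682.26 + 370.70 = 47303.23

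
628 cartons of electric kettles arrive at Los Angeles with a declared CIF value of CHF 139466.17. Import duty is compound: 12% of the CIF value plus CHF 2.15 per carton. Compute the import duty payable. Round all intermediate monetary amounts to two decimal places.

Ad valorem component: 139466.17 × 12% = 16735.94
Specific component: 628 × 2.15 = 1350.20
Import duty = 16735.94 + 1350.20 = 18086.14

Import duty: CHF 18086.14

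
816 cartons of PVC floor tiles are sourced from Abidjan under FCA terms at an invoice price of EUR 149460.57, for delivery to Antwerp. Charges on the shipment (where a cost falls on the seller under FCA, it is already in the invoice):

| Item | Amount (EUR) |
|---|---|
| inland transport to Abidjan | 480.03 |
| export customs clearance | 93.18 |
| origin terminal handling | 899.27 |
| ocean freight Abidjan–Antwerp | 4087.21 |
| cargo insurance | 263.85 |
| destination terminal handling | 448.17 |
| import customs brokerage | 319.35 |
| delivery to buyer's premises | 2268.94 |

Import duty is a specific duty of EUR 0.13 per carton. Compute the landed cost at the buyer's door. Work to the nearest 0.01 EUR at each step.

Total landed cost: EUR 157853.44

FCA: the seller delivers export-cleared goods to the carrier; the buyer bears costs from that point.
Already in the invoice (seller's account under FCA): inland to port, export clearance — exclude.
CIF value = FCA price + origin terminal + freight + insurance = 149460.57 + 899.27 + 4087.21 + 263.85 = 154710.90
Import duty = 816 × 0.13 = 106.08
Buyer bears: origin terminal 899.27 + freight 4087.21 + insurance 263.85 + destination terminal 448.17 + brokerage 319.35 + delivery 2268.94 + duty 106.08 = 8392.87
Landed cost = invoice 149460.57 + 8392.87 = 157853.44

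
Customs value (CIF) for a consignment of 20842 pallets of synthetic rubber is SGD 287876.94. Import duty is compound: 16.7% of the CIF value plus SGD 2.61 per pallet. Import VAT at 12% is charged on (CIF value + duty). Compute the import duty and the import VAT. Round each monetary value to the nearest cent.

Ad valorem component: 287876.94 × 16.7% = 48075.45
Specific component: 20842 × 2.61 = 54397.62
Import duty = 48075.45 + 54397.62 = 102473.07
VAT base = CIF + duty = 287876.94 + 102473.07 = 390350.01
Import VAT = 390350.01 × 12% = 46842.00

Import duty: SGD 102473.07; import VAT: SGD 46842.00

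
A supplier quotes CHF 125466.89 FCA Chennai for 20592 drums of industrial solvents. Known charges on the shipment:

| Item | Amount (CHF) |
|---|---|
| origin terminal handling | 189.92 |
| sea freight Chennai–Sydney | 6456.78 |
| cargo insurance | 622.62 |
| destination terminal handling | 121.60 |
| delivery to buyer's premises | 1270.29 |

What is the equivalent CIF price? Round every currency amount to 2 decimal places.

Not relevant to the conversion: delivery, destination terminal — on the buyer under both terms; not part of either seller's price.
From FCA to CIF, the seller additionally bears: origin terminal, freight, insurance.
CIF price = 125466.89 + 189.92 + 6456.78 + 622.62 = 132736.21

CIF price: CHF 132736.21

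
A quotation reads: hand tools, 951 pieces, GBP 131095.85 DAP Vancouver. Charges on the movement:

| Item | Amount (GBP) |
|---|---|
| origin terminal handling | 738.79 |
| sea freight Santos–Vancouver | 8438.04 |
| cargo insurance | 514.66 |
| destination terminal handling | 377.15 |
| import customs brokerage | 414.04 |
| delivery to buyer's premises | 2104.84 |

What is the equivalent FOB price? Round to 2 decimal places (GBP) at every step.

Not relevant to the conversion: origin terminal — on the seller under both DAP and FOB; already in the DAP price and stays in the FOB price. brokerage — on the buyer under both terms; not part of either seller's price.
From DAP to FOB, the seller no longer bears: freight, insurance, destination terminal, delivery.
FOB price = 131095.85 − 8438.04 − 514.66 − 377.15 − 2104.84 = 119661.16

FOB price: GBP 119661.16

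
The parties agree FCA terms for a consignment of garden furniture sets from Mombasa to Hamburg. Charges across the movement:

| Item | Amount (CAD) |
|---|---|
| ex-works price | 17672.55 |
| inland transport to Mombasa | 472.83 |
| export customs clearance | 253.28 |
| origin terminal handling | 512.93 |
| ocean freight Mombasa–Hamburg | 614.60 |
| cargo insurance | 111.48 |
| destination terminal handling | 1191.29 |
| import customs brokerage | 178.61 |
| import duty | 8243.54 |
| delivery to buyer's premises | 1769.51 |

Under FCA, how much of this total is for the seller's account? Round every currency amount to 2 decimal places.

FCA: the seller delivers export-cleared goods to the carrier; the buyer bears costs from that point.
Seller's account: goods 17672.55 + inland to port 472.83 + export clearance 253.28 = 18398.66
Buyer's account: origin terminal 512.93 + freight 614.60 + insurance 111.48 + destination terminal 1191.29 + brokerage 178.61 + duty 8243.54 + delivery 1769.51 = 12621.96

Seller's account: CAD 18398.66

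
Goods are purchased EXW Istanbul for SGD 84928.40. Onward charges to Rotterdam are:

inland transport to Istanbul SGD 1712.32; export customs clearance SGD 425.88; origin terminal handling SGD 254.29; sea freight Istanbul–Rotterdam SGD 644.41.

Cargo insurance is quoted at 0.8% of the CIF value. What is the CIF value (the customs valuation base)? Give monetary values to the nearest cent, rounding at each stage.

CIF value: SGD 88674.70

Let C be the CIF value. C = EXW price + pre-shipment costs + freight + 0.8% × C
C − 0.8% × C = 84928.40 + 1712.32 + 425.88 + 254.29 + 644.41
0.992 × C = 87965.30
C = 87965.30 / 0.992 = 88674.70
Insurance premium = 0.8% × 88674.70 = 709.40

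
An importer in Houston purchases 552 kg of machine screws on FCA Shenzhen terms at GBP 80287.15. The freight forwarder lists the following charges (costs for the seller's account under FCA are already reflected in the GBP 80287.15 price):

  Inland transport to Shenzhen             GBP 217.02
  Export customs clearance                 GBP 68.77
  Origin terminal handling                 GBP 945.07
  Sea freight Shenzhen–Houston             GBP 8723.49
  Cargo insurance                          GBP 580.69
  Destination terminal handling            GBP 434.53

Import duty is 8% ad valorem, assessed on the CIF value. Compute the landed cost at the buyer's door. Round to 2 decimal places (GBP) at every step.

FCA: the seller delivers export-cleared goods to the carrier; the buyer bears costs from that point.
Already in the invoice (seller's account under FCA): inland to port, export clearance — exclude.
CIF value = FCA price + origin terminal + freight + insurance = 80287.15 + 945.07 + 8723.49 + 580.69 = 90536.40
Import duty = 90536.40 × 8% = 7242.91
Buyer bears: origin terminal 945.07 + freight 8723.49 + insurance 580.69 + destination terminal 434.53 + duty 7242.91 = 17926.69
Landed cost = invoice 80287.15 + 17926.69 = 98213.84

Total landed cost: GBP 98213.84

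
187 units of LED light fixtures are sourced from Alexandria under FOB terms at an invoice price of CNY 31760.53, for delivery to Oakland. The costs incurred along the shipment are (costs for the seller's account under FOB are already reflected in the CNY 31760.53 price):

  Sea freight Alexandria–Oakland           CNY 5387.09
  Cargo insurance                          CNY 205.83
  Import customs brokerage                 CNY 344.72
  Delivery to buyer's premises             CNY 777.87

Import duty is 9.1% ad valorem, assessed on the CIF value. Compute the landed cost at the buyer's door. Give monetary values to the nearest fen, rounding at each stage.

Total landed cost: CNY 41875.20

FOB: the seller bears costs until goods are on board at the origin port; the buyer bears freight, insurance and all costs thereafter.
CIF value = FOB price + freight + insurance = 31760.53 + 5387.09 + 205.83 = 37353.45
Import duty = 37353.45 × 9.1% = 3399.16
Buyer bears: freight 5387.09 + insurance 205.83 + brokerage 344.72 + delivery 777.87 + duty 3399.16 = 10114.67
Landed cost = invoice 31760.53 + 10114.67 = 41875.20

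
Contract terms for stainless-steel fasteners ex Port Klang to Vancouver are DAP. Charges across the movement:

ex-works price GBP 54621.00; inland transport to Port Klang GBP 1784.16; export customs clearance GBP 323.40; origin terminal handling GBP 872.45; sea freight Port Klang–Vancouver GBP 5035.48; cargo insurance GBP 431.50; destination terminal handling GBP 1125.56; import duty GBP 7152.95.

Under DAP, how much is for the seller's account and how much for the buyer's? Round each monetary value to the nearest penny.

DAP: the seller bears all costs to the named destination except import duty and clearance.
Seller's account: goods 54621.00 + inland to port 1784.16 + export clearance 323.40 + origin terminal 872.45 + freight 5035.48 + insurance 431.50 + destination terminal 1125.56 = 64193.55
Buyer's account: duty 7152.95 = 7152.95

Seller: GBP 64193.55; buyer: GBP 7152.95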